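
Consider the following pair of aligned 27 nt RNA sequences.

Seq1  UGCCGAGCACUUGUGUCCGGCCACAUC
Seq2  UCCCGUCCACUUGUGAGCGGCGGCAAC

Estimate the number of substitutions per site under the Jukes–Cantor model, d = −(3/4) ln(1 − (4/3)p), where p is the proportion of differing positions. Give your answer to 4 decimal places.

Differing sites — 2:G/C; 6:A/U; 7:G/C; 16:U/A; 17:C/G; 22:C/G; 23:A/G; 26:U/A.
p = 8/27 = 0.296296.
d = −0.75 · ln(1 − (4/3)·0.296296) = −0.75 · ln(0.604939) = −0.75 · (-0.502628) = 0.3770.

0.3770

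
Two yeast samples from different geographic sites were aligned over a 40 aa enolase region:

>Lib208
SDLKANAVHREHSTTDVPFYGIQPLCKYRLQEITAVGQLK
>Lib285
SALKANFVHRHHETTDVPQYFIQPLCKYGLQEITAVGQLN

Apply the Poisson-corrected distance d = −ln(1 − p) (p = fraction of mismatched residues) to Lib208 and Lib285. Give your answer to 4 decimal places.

0.2231

Mismatches occur at site 2 (D↔A), site 7 (A↔F), site 11 (E↔H), site 13 (S↔E), site 19 (F↔Q), site 21 (G↔F), site 29 (R↔G), site 40 (K↔N).
p = 8/40 = 0.200000.
d = −ln(1 − 0.200000) = −ln(0.800000) = 0.2231.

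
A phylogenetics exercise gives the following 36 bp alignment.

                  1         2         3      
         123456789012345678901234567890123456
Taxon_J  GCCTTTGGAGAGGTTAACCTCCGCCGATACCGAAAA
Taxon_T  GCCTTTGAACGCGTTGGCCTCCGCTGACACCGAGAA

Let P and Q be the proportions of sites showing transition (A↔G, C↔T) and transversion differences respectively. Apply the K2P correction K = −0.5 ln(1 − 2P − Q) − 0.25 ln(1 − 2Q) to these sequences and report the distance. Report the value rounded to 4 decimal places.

0.3233

The sequences differ at positions 8 (G/A, transition), 10 (G/C, transversion), 11 (A/G, transition), 12 (G/C, transversion), 16 (A/G, transition), 17 (A/G, transition), 25 (C/T, transition), 28 (T/C, transition), 34 (A/G, transition).
Of the 9 differences, 7 transitions and 2 transversions over 36 sites: P = 7/36 = 0.194444, Q = 2/36 = 0.055556.
d = −0.5·ln(0.555556) − 0.25·ln(0.888888) = −0.5·(-0.587786) − 0.25·(-0.117784) = 0.3233.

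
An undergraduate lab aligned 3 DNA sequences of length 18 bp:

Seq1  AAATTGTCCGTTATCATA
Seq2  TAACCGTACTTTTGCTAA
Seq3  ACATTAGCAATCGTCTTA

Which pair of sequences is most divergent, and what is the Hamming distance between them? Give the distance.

13

Pairwise Hamming distances:
  Seq1 vs Seq2: 9
  Seq1 vs Seq3: 8
  Seq2 vs Seq3: 13
The largest is 13, between Seq2 and Seq3.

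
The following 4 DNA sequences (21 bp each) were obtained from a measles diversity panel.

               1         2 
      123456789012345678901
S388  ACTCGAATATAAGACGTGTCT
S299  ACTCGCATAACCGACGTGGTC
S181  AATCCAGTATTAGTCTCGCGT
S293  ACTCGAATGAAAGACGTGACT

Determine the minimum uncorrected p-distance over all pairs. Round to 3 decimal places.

Pairwise Hamming distances:
  S388 vs S299: 7
  S388 vs S181: 9
  S388 vs S293: 3
  S299 vs S181: 13
  S299 vs S293: 7
  S181 vs S293: 11
The smallest is 3 mismatches, between S388 and S293; p = 3/21 = 0.143.

0.143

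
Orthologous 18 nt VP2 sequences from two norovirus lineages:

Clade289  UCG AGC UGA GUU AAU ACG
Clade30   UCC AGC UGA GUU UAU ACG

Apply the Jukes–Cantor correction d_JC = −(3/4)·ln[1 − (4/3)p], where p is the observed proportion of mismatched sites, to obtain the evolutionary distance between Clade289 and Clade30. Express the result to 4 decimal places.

0.1203

The sequences differ at positions 3 (G/C), 13 (A/U).
p = 2/18 = 0.111111.
d = −0.75 · ln(1 − (4/3)·0.111111) = −0.75 · ln(0.851852) = −0.75 · (-0.160342) = 0.1203.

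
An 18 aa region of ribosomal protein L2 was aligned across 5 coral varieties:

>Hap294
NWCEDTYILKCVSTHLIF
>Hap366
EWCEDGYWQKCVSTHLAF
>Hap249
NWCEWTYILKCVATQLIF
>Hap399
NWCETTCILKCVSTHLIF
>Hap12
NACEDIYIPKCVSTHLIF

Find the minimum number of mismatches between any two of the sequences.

Pairwise Hamming distances:
  Hap294 vs Hap366: 5
  Hap294 vs Hap249: 3
  Hap294 vs Hap399: 2
  Hap294 vs Hap12: 3
  Hap366 vs Hap249: 8
  Hap366 vs Hap399: 7
  Hap366 vs Hap12: 6
  Hap249 vs Hap399: 4
  Hap249 vs Hap12: 6
  Hap399 vs Hap12: 5
The smallest is 2, between Hap294 and Hap399.

2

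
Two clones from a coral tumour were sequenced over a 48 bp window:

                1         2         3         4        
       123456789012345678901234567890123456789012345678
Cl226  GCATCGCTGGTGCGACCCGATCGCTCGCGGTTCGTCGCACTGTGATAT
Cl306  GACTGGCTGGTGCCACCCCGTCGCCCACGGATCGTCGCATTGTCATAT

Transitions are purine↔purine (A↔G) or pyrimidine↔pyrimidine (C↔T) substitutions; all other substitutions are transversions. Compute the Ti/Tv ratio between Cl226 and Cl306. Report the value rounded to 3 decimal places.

0.571

Mismatches occur at site 2 (C→A, transversion), site 3 (A→C, transversion), site 5 (C→G, transversion), site 14 (G→C, transversion), site 19 (G→C, transversion), site 20 (A→G, transition), site 25 (T→C, transition), site 27 (G→A, transition), site 31 (T→A, transversion), site 40 (C→T, transition), site 44 (G→C, transversion).
Of the 11 differences, 4 transitions and 7 transversions, so Ti/Tv = 4/7 = 0.571.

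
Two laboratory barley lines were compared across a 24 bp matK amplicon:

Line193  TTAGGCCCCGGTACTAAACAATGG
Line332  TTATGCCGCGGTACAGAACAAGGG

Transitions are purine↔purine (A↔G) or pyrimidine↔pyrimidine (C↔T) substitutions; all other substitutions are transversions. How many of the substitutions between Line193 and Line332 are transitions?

1

The sequences differ at positions 4 (G/T, transversion), 8 (C/G, transversion), 15 (T/A, transversion), 16 (A/G, transition), 22 (T/G, transversion).
Of the 5 differences, 1 transition and 4 transversions, so the answer is 1.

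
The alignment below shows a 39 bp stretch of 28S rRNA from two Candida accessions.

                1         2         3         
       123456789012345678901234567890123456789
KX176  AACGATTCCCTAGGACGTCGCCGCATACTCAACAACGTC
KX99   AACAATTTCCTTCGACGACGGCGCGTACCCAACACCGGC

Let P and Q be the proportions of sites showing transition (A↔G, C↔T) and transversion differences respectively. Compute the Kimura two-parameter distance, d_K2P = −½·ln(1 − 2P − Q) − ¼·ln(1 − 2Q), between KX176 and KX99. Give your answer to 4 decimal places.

0.3143

Mismatches occur at site 4 (G→A, transition), site 8 (C→T, transition), site 12 (A→T, transversion), site 13 (G→C, transversion), site 18 (T→A, transversion), site 21 (C→G, transversion), site 25 (A→G, transition), site 29 (T→C, transition), site 35 (A→C, transversion), site 38 (T→G, transversion).
Of the 10 differences, 4 transitions and 6 transversions over 39 sites: P = 4/39 = 0.102564, Q = 6/39 = 0.153846.
d = −0.5·ln(0.641026) − 0.25·ln(0.692308) = −0.5·(-0.444685) − 0.25·(-0.367724) = 0.3143.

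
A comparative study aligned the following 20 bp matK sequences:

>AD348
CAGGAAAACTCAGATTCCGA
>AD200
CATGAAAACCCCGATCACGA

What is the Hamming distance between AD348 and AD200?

The sequences differ at positions 3 (G/T), 10 (T/C), 12 (A/C), 16 (T/C), 17 (C/A).
That gives 5 mismatches out of 20 aligned sites, so the Hamming distance is 5.

5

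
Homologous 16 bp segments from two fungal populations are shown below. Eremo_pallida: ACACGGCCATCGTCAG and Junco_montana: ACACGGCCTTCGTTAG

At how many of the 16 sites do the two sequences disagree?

Mismatches occur at site 9 (A→T), site 14 (C→T).
That gives 2 mismatches out of 16 aligned sites, so the Hamming distance is 2.

2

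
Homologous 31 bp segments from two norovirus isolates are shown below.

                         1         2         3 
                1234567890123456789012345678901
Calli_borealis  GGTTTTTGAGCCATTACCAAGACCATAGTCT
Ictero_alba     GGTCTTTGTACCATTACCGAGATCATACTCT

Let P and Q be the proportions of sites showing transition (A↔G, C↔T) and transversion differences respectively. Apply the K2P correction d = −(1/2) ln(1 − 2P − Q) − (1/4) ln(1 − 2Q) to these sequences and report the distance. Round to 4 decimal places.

Mismatches occur at site 4 (T/C, transition), site 9 (A/T, transversion), site 10 (G/A, transition), site 19 (A/G, transition), site 23 (C/T, transition), site 28 (G/C, transversion).
Of the 6 differences, 4 transitions and 2 transversions over 31 sites: P = 4/31 = 0.129032, Q = 2/31 = 0.064516.
d = −0.5·ln(0.677420) − 0.25·ln(0.870968) = −0.5·(-0.389464) − 0.25·(-0.138150) = 0.2293.

0.2293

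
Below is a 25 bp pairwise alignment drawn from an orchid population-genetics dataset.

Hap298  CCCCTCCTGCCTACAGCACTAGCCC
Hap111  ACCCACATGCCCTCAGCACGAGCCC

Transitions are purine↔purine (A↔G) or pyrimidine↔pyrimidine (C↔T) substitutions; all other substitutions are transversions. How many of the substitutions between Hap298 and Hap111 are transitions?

The sequences differ at positions 1 (C/A, transversion), 5 (T/A, transversion), 7 (C/A, transversion), 12 (T/C, transition), 13 (A/T, transversion), 20 (T/G, transversion).
Of the 6 differences, 1 transition and 5 transversions, so the answer is 1.

1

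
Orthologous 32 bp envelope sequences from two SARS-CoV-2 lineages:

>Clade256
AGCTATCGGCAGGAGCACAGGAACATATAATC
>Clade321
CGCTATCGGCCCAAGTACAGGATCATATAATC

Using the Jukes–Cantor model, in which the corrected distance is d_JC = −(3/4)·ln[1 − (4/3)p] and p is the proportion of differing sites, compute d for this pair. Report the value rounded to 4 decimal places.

0.2158

Differing sites — 1:A/C; 11:A/C; 12:G/C; 13:G/A; 16:C/T; 23:A/T.
p = 6/32 = 0.187500.
d = −0.75 · ln(1 − (4/3)·0.187500) = −0.75 · ln(0.750000) = −0.75 · (-0.287682) = 0.2158.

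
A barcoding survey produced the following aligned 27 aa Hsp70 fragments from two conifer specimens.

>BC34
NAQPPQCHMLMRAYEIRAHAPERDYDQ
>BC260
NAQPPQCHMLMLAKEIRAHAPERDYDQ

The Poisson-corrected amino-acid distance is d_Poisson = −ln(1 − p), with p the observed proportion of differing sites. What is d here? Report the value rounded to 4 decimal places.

0.0770

Differing sites — 12:R/L; 14:Y/K.
p = 2/27 = 0.074074.
d = −ln(1 − 0.074074) = −ln(0.925926) = 0.0770.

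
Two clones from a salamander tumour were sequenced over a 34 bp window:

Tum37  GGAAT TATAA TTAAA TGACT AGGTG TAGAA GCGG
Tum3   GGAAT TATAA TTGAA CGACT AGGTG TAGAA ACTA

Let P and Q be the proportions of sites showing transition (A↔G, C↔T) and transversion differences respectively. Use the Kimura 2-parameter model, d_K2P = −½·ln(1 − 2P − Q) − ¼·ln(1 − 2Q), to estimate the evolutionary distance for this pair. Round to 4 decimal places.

0.1689

Differing sites — 13:A/G (Ti); 16:T/C (Ti); 31:G/A (Ti); 33:G/T (Tv); 34:G/A (Ti).
Of the 5 differences, 4 transitions and 1 transversion over 34 sites: P = 4/34 = 0.117647, Q = 1/34 = 0.029412.
d = −0.5·ln(0.735294) − 0.25·ln(0.941176) = −0.5·(-0.307485) − 0.25·(-0.060625) = 0.1689.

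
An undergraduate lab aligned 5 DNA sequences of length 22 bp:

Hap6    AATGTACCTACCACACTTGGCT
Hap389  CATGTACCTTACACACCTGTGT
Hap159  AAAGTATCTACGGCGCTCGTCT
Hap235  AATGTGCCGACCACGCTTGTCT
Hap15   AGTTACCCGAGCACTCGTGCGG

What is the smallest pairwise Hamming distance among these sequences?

Pairwise Hamming distances:
  Hap6 vs Hap389: 6
  Hap6 vs Hap159: 7
  Hap6 vs Hap235: 4
  Hap6 vs Hap15: 11
  Hap389 vs Hap159: 11
  Hap389 vs Hap235: 8
  Hap389 vs Hap15: 12
  Hap159 vs Hap235: 7
  Hap159 vs Hap15: 16
  Hap235 vs Hap15: 10
The smallest is 4, between Hap6 and Hap235.

4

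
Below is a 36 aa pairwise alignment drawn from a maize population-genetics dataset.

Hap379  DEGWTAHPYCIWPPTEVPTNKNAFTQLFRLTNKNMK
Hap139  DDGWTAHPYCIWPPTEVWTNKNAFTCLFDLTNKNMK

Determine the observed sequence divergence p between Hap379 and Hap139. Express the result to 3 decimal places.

The sequences differ at positions 2 (E/D), 18 (P/W), 26 (Q/C), 29 (R/D).
There are 4 differences over 36 sites, so p = 4/36 = 0.111.

0.111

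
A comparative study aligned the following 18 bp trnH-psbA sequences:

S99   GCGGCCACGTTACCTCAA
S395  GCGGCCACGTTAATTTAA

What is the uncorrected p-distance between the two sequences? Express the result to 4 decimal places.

The sequences differ at positions 13 (C/A), 14 (C/T), 16 (C/T).
There are 3 differences over 18 sites, so p = 3/18 = 0.1667.

0.1667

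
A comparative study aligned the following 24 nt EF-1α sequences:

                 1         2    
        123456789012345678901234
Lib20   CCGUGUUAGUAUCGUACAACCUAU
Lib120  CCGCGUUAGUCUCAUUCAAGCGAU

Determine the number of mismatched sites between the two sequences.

6

The sequences differ at positions 4 (U/C), 11 (A/C), 14 (G/A), 16 (A/U), 20 (C/G), 22 (U/G).
That gives 6 mismatches out of 24 aligned sites, so the Hamming distance is 6.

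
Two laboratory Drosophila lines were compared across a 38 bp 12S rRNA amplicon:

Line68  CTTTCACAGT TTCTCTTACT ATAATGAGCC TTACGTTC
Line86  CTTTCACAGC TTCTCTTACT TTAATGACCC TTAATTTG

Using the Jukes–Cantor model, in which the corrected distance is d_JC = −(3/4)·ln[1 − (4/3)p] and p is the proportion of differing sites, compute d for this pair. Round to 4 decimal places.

0.1773

The sequences differ at positions 10 (T/C), 21 (A/T), 28 (G/C), 34 (C/A), 35 (G/T), 38 (C/G).
p = 6/38 = 0.157895.
d = −0.75 · ln(1 − (4/3)·0.157895) = −0.75 · ln(0.789473) = −0.75 · (-0.236390) = 0.1773.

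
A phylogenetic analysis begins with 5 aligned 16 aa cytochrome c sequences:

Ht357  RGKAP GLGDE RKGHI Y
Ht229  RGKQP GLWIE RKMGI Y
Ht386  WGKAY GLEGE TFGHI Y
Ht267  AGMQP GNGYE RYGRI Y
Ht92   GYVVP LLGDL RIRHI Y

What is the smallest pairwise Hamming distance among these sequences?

Pairwise Hamming distances:
  Ht357 vs Ht229: 5
  Ht357 vs Ht386: 6
  Ht357 vs Ht267: 7
  Ht357 vs Ht92: 8
  Ht229 vs Ht386: 9
  Ht229 vs Ht267: 8
  Ht229 vs Ht92: 11
  Ht386 vs Ht267: 10
  Ht386 vs Ht92: 12
  Ht267 vs Ht92: 11
The smallest is 5, between Ht357 and Ht229.

5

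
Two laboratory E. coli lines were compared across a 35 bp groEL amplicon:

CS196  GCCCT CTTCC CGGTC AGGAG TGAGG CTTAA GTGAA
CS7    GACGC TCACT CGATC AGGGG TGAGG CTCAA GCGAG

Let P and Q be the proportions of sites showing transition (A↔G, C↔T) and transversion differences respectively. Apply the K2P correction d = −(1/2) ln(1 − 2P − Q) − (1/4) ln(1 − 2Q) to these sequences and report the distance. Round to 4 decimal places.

Differing sites — 2:C/A (Tv); 4:C/G (Tv); 5:T/C (Ti); 6:C/T (Ti); 7:T/C (Ti); 8:T/A (Tv); 10:C/T (Ti); 13:G/A (Ti); 19:A/G (Ti); 28:T/C (Ti); 32:T/C (Ti); 35:A/G (Ti).
Of the 12 differences, 9 transitions and 3 transversions over 35 sites: P = 9/35 = 0.257143, Q = 3/35 = 0.085714.
d = −0.5·ln(0.400000) − 0.25·ln(0.828572) = −0.5·(-0.916291) − 0.25·(-0.188052) = 0.5052.

0.5052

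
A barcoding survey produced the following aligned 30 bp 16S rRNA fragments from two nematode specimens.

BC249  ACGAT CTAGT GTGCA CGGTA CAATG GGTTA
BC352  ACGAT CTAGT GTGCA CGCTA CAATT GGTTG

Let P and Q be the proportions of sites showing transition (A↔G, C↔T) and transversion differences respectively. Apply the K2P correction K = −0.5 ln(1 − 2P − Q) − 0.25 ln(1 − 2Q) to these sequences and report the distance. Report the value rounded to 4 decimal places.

Mismatches occur at site 18 (G→C, transversion), site 25 (G→T, transversion), site 30 (A→G, transition).
Of the 3 differences, 1 transition and 2 transversions over 30 sites: P = 1/30 = 0.033333, Q = 2/30 = 0.066667.
d = −0.5·ln(0.866667) − 0.25·ln(0.866666) = −0.5·(-0.143100) − 0.25·(-0.143102) = 0.1073.

0.1073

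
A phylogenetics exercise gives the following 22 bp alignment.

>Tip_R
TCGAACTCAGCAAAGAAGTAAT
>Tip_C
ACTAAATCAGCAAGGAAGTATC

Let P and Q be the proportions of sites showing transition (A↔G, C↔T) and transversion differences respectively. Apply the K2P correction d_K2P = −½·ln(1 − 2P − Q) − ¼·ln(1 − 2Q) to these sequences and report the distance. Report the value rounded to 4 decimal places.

0.3390

Differing sites — 1:T/A (Tv); 3:G/T (Tv); 6:C/A (Tv); 14:A/G (Ti); 21:A/T (Tv); 22:T/C (Ti).
Of the 6 differences, 2 transitions and 4 transversions over 22 sites: P = 2/22 = 0.090909, Q = 4/22 = 0.181818.
d = −0.5·ln(0.636364) − 0.25·ln(0.636364) = −0.5·(-0.451985) − 0.25·(-0.451985) = 0.3390.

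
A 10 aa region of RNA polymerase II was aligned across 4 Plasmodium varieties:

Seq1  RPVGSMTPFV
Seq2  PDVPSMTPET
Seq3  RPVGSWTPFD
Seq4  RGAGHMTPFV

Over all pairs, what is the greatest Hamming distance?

Pairwise Hamming distances:
  Seq1 vs Seq2: 5
  Seq1 vs Seq3: 2
  Seq1 vs Seq4: 3
  Seq2 vs Seq3: 6
  Seq2 vs Seq4: 7
  Seq3 vs Seq4: 5
The largest is 7, between Seq2 and Seq4.

7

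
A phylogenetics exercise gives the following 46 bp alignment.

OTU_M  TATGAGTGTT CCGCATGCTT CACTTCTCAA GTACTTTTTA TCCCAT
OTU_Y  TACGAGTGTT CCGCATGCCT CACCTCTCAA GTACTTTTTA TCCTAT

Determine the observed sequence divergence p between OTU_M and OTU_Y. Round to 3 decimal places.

0.087

Differing sites — 3:T/C; 19:T/C; 24:T/C; 44:C/T.
There are 4 differences over 46 sites, so p = 4/46 = 0.087.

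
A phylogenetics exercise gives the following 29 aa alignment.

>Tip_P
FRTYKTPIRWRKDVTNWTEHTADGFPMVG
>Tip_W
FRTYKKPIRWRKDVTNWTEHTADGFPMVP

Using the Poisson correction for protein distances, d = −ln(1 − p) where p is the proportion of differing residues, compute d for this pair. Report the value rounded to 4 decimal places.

Differing sites — 6:T/K; 29:G/P.
p = 2/29 = 0.068966.
d = −ln(1 − 0.068966) = −ln(0.931034) = 0.0715.

0.0715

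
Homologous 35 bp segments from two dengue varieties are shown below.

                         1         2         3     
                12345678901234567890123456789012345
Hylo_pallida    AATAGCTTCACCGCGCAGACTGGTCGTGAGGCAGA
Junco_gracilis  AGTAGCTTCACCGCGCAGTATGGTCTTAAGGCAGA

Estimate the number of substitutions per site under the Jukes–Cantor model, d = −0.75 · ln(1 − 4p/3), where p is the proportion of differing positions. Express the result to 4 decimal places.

Differing sites — 2:A/G; 19:A/T; 20:C/A; 26:G/T; 28:G/A.
p = 5/35 = 0.142857.
d = −0.75 · ln(1 − (4/3)·0.142857) = −0.75 · ln(0.809524) = −0.75 · (-0.211309) = 0.1585.

0.1585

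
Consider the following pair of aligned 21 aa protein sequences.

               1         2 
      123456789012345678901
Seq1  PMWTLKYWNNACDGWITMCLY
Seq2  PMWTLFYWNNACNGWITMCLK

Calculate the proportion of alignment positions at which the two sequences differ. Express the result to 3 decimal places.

Mismatches occur at site 6 (K/F), site 13 (D/N), site 21 (Y/K).
There are 3 differences over 21 sites, so p = 3/21 = 0.143.

0.143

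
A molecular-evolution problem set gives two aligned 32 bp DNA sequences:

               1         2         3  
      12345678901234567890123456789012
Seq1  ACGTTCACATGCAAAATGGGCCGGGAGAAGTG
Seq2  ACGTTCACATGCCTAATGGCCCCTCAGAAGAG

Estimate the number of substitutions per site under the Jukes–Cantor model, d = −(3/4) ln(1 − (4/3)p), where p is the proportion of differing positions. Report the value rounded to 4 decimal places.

0.2586

Differing sites — 13:A/C; 14:A/T; 20:G/C; 23:G/C; 24:G/T; 25:G/C; 31:T/A.
p = 7/32 = 0.218750.
d = −0.75 · ln(1 − (4/3)·0.218750) = −0.75 · ln(0.708333) = −0.75 · (-0.344841) = 0.2586.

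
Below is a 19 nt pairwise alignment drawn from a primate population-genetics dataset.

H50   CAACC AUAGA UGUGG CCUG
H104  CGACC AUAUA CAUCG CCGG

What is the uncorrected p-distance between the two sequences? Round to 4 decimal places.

0.3158

The sequences differ at positions 2 (A/G), 9 (G/U), 11 (U/C), 12 (G/A), 14 (G/C), 18 (U/G).
There are 6 differences over 19 sites, so p = 6/19 = 0.3158.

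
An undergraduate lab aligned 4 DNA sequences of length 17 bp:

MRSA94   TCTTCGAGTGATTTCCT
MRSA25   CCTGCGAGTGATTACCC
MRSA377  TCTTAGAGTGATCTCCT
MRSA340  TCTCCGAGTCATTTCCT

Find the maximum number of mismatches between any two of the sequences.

6

Pairwise Hamming distances:
  MRSA94 vs MRSA25: 4
  MRSA94 vs MRSA377: 2
  MRSA94 vs MRSA340: 2
  MRSA25 vs MRSA377: 6
  MRSA25 vs MRSA340: 5
  MRSA377 vs MRSA340: 4
The largest is 6, between MRSA25 and MRSA377.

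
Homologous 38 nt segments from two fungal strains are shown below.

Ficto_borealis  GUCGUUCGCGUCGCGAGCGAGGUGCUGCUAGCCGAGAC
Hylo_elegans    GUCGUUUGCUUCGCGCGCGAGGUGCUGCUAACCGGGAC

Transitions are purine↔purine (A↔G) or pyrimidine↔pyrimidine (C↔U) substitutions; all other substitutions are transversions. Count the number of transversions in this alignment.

2

The sequences differ at positions 7 (C/U, transition), 10 (G/U, transversion), 16 (A/C, transversion), 31 (G/A, transition), 35 (A/G, transition).
Of the 5 differences, 3 transitions and 2 transversions, so the answer is 2.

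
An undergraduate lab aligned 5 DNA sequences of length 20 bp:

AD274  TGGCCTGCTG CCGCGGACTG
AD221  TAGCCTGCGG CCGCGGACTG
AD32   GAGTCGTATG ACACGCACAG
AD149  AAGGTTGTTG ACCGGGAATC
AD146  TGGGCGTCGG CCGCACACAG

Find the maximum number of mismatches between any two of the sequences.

Pairwise Hamming distances:
  AD274 vs AD221: 2
  AD274 vs AD32: 10
  AD274 vs AD149: 10
  AD274 vs AD146: 7
  AD221 vs AD32: 10
  AD221 vs AD149: 10
  AD221 vs AD146: 7
  AD32 vs AD149: 12
  AD32 vs AD146: 8
  AD149 vs AD146: 15
The largest is 15, between AD149 and AD146.

15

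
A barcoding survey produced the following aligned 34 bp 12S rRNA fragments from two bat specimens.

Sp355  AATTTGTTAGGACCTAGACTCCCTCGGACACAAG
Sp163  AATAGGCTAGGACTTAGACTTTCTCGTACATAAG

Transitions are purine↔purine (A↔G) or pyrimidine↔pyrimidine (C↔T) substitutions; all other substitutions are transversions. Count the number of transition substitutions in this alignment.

The sequences differ at positions 4 (T/A, transversion), 5 (T/G, transversion), 7 (T/C, transition), 14 (C/T, transition), 21 (C/T, transition), 22 (C/T, transition), 27 (G/T, transversion), 31 (C/T, transition).
Of the 8 differences, 5 transitions and 3 transversions, so the answer is 5.

5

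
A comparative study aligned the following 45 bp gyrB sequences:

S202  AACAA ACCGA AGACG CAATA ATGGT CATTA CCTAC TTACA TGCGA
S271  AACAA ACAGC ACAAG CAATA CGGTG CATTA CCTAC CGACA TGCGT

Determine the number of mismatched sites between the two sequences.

11

Differing sites — 8:C/A; 10:A/C; 12:G/C; 14:C/A; 21:A/C; 22:T/G; 24:G/T; 25:T/G; 36:T/C; 37:T/G; 45:A/T.
That gives 11 mismatches out of 45 aligned sites, so the Hamming distance is 11.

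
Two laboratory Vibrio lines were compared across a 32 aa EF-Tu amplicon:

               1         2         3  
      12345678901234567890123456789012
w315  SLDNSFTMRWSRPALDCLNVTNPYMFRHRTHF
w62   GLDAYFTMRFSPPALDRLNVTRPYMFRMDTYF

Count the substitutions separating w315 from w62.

10

The sequences differ at positions 1 (S/G), 4 (N/A), 5 (S/Y), 10 (W/F), 12 (R/P), 17 (C/R), 22 (N/R), 28 (H/M), 29 (R/D), 31 (H/Y).
That gives 10 mismatches out of 32 aligned sites, so the Hamming distance is 10.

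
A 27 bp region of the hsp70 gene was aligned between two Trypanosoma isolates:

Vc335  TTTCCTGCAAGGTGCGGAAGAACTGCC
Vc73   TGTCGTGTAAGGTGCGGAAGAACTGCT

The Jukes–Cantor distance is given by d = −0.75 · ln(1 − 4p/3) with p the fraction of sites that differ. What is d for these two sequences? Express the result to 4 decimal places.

The sequences differ at positions 2 (T/G), 5 (C/G), 8 (C/T), 27 (C/T).
p = 4/27 = 0.148148.
d = −0.75 · ln(1 − (4/3)·0.148148) = −0.75 · ln(0.802469) = −0.75 · (-0.220062) = 0.1650.

0.1650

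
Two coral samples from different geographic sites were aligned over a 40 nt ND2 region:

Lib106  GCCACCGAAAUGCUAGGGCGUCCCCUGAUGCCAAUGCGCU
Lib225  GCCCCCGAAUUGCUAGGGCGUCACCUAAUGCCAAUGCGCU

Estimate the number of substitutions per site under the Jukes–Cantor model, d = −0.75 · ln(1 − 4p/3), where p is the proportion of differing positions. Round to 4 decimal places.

Mismatches occur at site 4 (A/C), site 10 (A/U), site 23 (C/A), site 27 (G/A).
p = 4/40 = 0.100000.
d = −0.75 · ln(1 − (4/3)·0.100000) = −0.75 · ln(0.866667) = −0.75 · (-0.143100) = 0.1073.

0.1073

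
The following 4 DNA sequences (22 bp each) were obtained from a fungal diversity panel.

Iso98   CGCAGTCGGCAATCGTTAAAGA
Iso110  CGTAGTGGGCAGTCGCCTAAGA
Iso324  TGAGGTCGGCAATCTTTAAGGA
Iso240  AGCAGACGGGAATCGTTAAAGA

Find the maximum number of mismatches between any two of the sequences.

Pairwise Hamming distances:
  Iso98 vs Iso110: 6
  Iso98 vs Iso324: 5
  Iso98 vs Iso240: 3
  Iso110 vs Iso324: 10
  Iso110 vs Iso240: 9
  Iso324 vs Iso240: 7
The largest is 10, between Iso110 and Iso324.

10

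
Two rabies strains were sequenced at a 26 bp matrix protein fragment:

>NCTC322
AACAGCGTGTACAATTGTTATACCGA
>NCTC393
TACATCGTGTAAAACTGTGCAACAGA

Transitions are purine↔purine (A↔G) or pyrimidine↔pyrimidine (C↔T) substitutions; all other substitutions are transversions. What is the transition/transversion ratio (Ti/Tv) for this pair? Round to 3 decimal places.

0.143

Differing sites — 1:A/T (Tv); 5:G/T (Tv); 12:C/A (Tv); 15:T/C (Ti); 19:T/G (Tv); 20:A/C (Tv); 21:T/A (Tv); 24:C/A (Tv).
Of the 8 differences, 1 transition and 7 transversions, so Ti/Tv = 1/7 = 0.143.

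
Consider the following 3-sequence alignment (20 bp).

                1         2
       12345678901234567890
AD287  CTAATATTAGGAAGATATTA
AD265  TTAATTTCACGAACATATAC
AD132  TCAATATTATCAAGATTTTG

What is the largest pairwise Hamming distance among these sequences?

9

Pairwise Hamming distances:
  AD287 vs AD265: 7
  AD287 vs AD132: 6
  AD265 vs AD132: 9
The largest is 9, between AD265 and AD132.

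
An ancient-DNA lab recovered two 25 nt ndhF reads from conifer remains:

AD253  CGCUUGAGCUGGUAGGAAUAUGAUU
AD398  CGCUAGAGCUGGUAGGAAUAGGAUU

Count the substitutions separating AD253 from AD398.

The sequences differ at positions 5 (U/A), 21 (U/G).
That gives 2 mismatches out of 25 aligned sites, so the Hamming distance is 2.

2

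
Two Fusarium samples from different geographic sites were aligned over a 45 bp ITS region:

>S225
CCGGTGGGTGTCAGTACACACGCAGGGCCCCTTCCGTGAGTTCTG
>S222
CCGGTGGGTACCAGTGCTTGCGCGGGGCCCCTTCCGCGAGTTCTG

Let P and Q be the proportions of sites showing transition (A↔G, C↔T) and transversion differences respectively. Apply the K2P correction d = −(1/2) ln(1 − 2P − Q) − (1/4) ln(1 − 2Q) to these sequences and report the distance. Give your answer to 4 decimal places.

0.2141

The sequences differ at positions 10 (G/A, transition), 11 (T/C, transition), 16 (A/G, transition), 18 (A/T, transversion), 19 (C/T, transition), 20 (A/G, transition), 24 (A/G, transition), 37 (T/C, transition).
Of the 8 differences, 7 transitions and 1 transversion over 45 sites: P = 7/45 = 0.155556, Q = 1/45 = 0.022222.
d = −0.5·ln(0.666666) − 0.25·ln(0.955556) = −0.5·(-0.405466) − 0.25·(-0.045462) = 0.2141.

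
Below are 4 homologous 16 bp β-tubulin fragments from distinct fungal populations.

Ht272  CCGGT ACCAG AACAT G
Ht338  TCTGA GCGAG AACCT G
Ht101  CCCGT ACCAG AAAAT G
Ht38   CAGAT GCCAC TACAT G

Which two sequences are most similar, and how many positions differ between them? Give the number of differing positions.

2

Pairwise Hamming distances:
  Ht272 vs Ht338: 6
  Ht272 vs Ht101: 2
  Ht272 vs Ht38: 5
  Ht338 vs Ht101: 7
  Ht338 vs Ht38: 9
  Ht101 vs Ht38: 7
The smallest is 2, between Ht272 and Ht101.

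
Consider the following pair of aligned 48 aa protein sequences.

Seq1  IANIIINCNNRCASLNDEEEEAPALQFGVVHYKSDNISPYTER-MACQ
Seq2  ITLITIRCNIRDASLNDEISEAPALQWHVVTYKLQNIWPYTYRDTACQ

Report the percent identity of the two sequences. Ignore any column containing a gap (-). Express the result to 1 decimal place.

Excluding the 1 gap column leaves 47 comparable sites.
Differing sites — 2:A/T; 3:N/L; 5:I/T; 7:N/R; 10:N/I; 12:C/D; 19:E/I; 20:E/S; 27:F/W; 28:G/H; 31:H/T; 34:S/L; 35:D/Q; 38:S/W; 42:E/Y; 45:M/T.
31 of the 47 comparable sites match, so the percent identity is 31/47 × 100 = 66.0%.

66.0%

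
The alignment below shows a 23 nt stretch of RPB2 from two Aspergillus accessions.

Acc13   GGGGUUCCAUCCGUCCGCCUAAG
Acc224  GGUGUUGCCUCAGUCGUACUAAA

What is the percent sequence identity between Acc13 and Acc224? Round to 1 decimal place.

The sequences differ at positions 3 (G/U), 7 (C/G), 9 (A/C), 12 (C/A), 16 (C/G), 17 (G/U), 18 (C/A), 23 (G/A).
15 of the 23 sites match, so the percent identity is 15/23 × 100 = 65.2%.

65.2%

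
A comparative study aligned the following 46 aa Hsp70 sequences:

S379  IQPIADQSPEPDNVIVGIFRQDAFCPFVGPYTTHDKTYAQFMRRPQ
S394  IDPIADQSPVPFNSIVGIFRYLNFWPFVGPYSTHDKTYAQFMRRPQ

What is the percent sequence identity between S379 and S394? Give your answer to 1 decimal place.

Differing sites — 2:Q/D; 10:E/V; 12:D/F; 14:V/S; 21:Q/Y; 22:D/L; 23:A/N; 25:C/W; 32:T/S.
37 of the 46 sites match, so the percent identity is 37/46 × 100 = 80.4%.

80.4%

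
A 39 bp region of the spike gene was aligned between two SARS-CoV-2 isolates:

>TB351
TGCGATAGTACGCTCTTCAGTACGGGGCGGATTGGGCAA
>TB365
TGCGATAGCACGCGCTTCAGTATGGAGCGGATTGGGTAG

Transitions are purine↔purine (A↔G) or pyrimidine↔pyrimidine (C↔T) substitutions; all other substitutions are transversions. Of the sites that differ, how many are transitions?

5

The sequences differ at positions 9 (T/C, transition), 14 (T/G, transversion), 23 (C/T, transition), 26 (G/A, transition), 37 (C/T, transition), 39 (A/G, transition).
Of the 6 differences, 5 transitions and 1 transversion, so the answer is 5.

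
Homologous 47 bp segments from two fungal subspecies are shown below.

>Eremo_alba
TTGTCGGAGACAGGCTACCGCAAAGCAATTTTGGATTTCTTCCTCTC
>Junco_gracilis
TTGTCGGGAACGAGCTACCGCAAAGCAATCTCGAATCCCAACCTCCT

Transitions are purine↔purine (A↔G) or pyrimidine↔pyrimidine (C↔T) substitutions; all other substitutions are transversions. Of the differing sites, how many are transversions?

Differing sites — 8:A/G (Ti); 9:G/A (Ti); 12:A/G (Ti); 13:G/A (Ti); 30:T/C (Ti); 32:T/C (Ti); 34:G/A (Ti); 37:T/C (Ti); 38:T/C (Ti); 40:T/A (Tv); 41:T/A (Tv); 46:T/C (Ti); 47:C/T (Ti).
Of the 13 differences, 11 transitions and 2 transversions, so the answer is 2.

2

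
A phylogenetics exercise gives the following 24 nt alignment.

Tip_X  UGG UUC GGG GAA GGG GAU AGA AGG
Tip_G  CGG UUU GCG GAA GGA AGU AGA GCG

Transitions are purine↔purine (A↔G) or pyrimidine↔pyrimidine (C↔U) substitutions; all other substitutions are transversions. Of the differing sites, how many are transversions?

2

The sequences differ at positions 1 (U/C, transition), 6 (C/U, transition), 8 (G/C, transversion), 15 (G/A, transition), 16 (G/A, transition), 17 (A/G, transition), 22 (A/G, transition), 23 (G/C, transversion).
Of the 8 differences, 6 transitions and 2 transversions, so the answer is 2.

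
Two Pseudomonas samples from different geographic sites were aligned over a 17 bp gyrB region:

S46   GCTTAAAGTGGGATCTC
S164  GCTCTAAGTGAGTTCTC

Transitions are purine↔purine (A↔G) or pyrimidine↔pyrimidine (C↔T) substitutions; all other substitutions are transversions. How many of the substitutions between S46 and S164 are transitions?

2

Differing sites — 4:T/C (Ti); 5:A/T (Tv); 11:G/A (Ti); 13:A/T (Tv).
Of the 4 differences, 2 transitions and 2 transversions, so the answer is 2.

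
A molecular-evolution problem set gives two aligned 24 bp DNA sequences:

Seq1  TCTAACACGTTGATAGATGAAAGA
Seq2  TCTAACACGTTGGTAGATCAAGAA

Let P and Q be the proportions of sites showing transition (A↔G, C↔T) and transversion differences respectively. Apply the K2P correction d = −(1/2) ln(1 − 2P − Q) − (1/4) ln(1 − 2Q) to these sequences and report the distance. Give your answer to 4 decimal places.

Differing sites — 13:A/G (Ti); 19:G/C (Tv); 22:A/G (Ti); 23:G/A (Ti).
Of the 4 differences, 3 transitions and 1 transversion over 24 sites: P = 3/24 = 0.125000, Q = 1/24 = 0.041667.
d = −0.5·ln(0.708333) − 0.25·ln(0.916666) = −0.5·(-0.344841) − 0.25·(-0.087012) = 0.1942.

0.1942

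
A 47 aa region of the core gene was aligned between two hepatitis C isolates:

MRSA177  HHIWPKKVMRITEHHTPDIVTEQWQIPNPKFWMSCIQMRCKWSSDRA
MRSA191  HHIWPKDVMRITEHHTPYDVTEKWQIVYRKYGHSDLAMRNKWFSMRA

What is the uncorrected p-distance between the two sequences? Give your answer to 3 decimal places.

0.340

Differing sites — 7:K/D; 18:D/Y; 19:I/D; 23:Q/K; 27:P/V; 28:N/Y; 29:P/R; 31:F/Y; 32:W/G; 33:M/H; 35:C/D; 36:I/L; 37:Q/A; 40:C/N; 43:S/F; 45:D/M.
There are 16 differences over 47 sites, so p = 16/47 = 0.340.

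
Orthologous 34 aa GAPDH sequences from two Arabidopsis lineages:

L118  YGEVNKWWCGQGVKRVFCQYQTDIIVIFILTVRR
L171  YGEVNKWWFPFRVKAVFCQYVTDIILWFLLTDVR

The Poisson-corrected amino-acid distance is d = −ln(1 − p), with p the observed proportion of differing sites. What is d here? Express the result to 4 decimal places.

Mismatches occur at site 9 (C→F), site 10 (G→P), site 11 (Q→F), site 12 (G→R), site 15 (R→A), site 21 (Q→V), site 26 (V→L), site 27 (I→W), site 29 (I→L), site 32 (V→D), site 33 (R→V).
p = 11/34 = 0.323529.
d = −ln(1 − 0.323529) = −ln(0.676471) = 0.3909.

0.3909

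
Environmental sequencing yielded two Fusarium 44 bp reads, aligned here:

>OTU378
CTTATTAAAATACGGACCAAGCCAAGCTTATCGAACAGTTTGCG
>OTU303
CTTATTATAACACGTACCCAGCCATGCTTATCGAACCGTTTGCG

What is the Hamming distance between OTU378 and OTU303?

Mismatches occur at site 8 (A→T), site 11 (T→C), site 15 (G→T), site 19 (A→C), site 25 (A→T), site 37 (A→C).
That gives 6 mismatches out of 44 aligned sites, so the Hamming distance is 6.

6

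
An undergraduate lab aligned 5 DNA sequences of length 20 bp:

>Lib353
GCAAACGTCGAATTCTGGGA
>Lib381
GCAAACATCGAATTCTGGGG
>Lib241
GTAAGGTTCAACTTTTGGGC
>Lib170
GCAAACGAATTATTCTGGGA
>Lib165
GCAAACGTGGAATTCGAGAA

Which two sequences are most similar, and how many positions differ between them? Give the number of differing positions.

Pairwise Hamming distances:
  Lib353 vs Lib381: 2
  Lib353 vs Lib241: 8
  Lib353 vs Lib170: 4
  Lib353 vs Lib165: 4
  Lib381 vs Lib241: 8
  Lib381 vs Lib170: 6
  Lib381 vs Lib165: 6
  Lib241 vs Lib170: 11
  Lib241 vs Lib165: 12
  Lib170 vs Lib165: 7
The smallest is 2, between Lib353 and Lib381.

2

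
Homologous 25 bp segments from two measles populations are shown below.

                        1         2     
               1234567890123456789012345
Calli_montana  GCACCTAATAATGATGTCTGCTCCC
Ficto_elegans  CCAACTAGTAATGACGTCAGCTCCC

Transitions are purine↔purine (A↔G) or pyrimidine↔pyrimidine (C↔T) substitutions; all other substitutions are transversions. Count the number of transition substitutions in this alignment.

Mismatches occur at site 1 (G→C, transversion), site 4 (C→A, transversion), site 8 (A→G, transition), site 15 (T→C, transition), site 19 (T→A, transversion).
Of the 5 differences, 2 transitions and 3 transversions, so the answer is 2.

2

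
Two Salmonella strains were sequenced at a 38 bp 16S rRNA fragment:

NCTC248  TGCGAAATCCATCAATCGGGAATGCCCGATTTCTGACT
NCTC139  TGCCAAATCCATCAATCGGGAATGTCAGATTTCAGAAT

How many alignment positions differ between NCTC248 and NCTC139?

5

Differing sites — 4:G/C; 25:C/T; 27:C/A; 34:T/A; 37:C/A.
That gives 5 mismatches out of 38 aligned sites, so the Hamming distance is 5.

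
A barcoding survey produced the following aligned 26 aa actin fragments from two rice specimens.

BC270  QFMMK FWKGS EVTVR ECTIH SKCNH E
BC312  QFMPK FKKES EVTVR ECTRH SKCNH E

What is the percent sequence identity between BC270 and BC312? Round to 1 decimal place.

The sequences differ at positions 4 (M/P), 7 (W/K), 9 (G/E), 19 (I/R).
22 of the 26 sites match, so the percent identity is 22/26 × 100 = 84.6%.

84.6%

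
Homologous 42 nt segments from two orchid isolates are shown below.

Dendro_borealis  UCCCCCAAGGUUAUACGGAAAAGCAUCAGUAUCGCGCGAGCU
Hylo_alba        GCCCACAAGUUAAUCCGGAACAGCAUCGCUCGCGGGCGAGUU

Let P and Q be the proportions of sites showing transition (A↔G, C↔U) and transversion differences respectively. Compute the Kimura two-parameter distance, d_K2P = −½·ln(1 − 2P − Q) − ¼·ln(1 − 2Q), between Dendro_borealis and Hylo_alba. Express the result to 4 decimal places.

Mismatches occur at site 1 (U/G, transversion), site 5 (C/A, transversion), site 10 (G/U, transversion), site 12 (U/A, transversion), site 15 (A/C, transversion), site 21 (A/C, transversion), site 28 (A/G, transition), site 29 (G/C, transversion), site 31 (A/C, transversion), site 32 (U/G, transversion), site 35 (C/G, transversion), site 41 (C/U, transition).
Of the 12 differences, 2 transitions and 10 transversions over 42 sites: P = 2/42 = 0.047619, Q = 10/42 = 0.238095.
d = −0.5·ln(0.666667) − 0.25·ln(0.523810) = −0.5·(-0.405465) − 0.25·(-0.646626) = 0.3644.

0.3644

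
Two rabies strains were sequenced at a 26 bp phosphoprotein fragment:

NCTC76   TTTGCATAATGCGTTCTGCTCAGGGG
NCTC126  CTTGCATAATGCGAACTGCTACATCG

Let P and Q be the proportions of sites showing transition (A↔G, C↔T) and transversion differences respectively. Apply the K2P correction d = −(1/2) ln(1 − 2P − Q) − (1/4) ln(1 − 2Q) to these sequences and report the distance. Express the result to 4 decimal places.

0.3975

Differing sites — 1:T/C (Ti); 14:T/A (Tv); 15:T/A (Tv); 21:C/A (Tv); 22:A/C (Tv); 23:G/A (Ti); 24:G/T (Tv); 25:G/C (Tv).
Of the 8 differences, 2 transitions and 6 transversions over 26 sites: P = 2/26 = 0.076923, Q = 6/26 = 0.230769.
d = −0.5·ln(0.615385) − 0.25·ln(0.538462) = −0.5·(-0.485507) − 0.25·(-0.619038) = 0.3975.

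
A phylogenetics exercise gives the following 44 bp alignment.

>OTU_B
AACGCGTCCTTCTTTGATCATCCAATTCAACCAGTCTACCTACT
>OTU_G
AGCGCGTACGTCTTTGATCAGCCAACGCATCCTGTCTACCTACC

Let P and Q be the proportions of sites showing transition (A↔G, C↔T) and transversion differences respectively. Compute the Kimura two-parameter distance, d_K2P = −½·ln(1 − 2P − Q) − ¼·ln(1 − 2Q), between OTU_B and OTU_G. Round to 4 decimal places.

The sequences differ at positions 2 (A/G, transition), 8 (C/A, transversion), 10 (T/G, transversion), 21 (T/G, transversion), 26 (T/C, transition), 27 (T/G, transversion), 30 (A/T, transversion), 33 (A/T, transversion), 44 (T/C, transition).
Of the 9 differences, 3 transitions and 6 transversions over 44 sites: P = 3/44 = 0.068182, Q = 6/44 = 0.136364.
d = −0.5·ln(0.727272) − 0.25·ln(0.727272) = −0.5·(-0.318455) − 0.25·(-0.318455) = 0.2388.

0.2388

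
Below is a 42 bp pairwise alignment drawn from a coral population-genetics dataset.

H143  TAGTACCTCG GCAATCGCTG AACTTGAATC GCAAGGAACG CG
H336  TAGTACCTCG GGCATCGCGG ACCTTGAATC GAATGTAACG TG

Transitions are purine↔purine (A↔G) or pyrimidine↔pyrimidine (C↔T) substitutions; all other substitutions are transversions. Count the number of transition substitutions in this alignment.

Mismatches occur at site 12 (C→G, transversion), site 13 (A→C, transversion), site 19 (T→G, transversion), site 22 (A→C, transversion), site 32 (C→A, transversion), site 34 (A→T, transversion), site 36 (G→T, transversion), site 41 (C→T, transition).
Of the 8 differences, 1 transition and 7 transversions, so the answer is 1.

1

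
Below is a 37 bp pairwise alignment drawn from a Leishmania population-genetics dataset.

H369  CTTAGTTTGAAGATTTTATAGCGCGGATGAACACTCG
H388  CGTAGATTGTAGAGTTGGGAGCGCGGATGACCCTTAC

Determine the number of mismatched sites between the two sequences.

Mismatches occur at site 2 (T→G), site 6 (T→A), site 10 (A→T), site 14 (T→G), site 17 (T→G), site 18 (A→G), site 19 (T→G), site 31 (A→C), site 33 (A→C), site 34 (C→T), site 36 (C→A), site 37 (G→C).
That gives 12 mismatches out of 37 aligned sites, so the Hamming distance is 12.

12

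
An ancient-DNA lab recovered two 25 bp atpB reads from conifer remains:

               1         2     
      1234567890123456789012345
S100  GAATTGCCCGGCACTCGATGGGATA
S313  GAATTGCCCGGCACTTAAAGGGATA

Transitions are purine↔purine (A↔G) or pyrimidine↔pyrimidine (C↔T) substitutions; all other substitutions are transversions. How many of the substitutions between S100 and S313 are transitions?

2

Differing sites — 16:C/T (Ti); 17:G/A (Ti); 19:T/A (Tv).
Of the 3 differences, 2 transitions and 1 transversion, so the answer is 2.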